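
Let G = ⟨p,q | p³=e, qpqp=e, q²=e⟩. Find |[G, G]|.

G' = [G, G] is generated by all commutators. The generator-pair commutators are: [p, q] = p².
The subgroup they normally generate is {e, p, p²}, of order 3.
Check: |G/G'| = 6/3 = 2 is the order of the abelianisation.

Answer: 3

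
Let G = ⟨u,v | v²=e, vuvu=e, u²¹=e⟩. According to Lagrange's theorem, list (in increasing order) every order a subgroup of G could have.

|G| = 42 = 2 · 3 · 7. By Lagrange's theorem the order of any subgroup divides 42; the divisors of 42 are 1, 2, 3, 6, 7, 14, 21, 42.

Answer: 1, 2, 3, 6, 7, 14, 21, 42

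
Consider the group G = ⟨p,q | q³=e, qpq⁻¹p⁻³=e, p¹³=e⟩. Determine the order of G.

Enumerate words in the generators, reducing via the relations: the distinct elements are
  {e, p, q, pq, p², p³, p⁴, p⁵, p⁶, p⁷, p⁸, p⁹, q², pq², p²q, p³q, p¹², p¹¹, p¹⁰, p⁴q, p⁵q, p⁶q, p⁷q, p⁸q, p⁹q, p²q², p³q², p¹²q, p¹¹q, p¹⁰q, p⁴q², p⁵q², p⁶q², p⁷q², p⁸q², p⁹q², p¹²q², p¹¹q², p¹⁰q²}.
No further products give new elements, so |G| = 39.

Answer: 39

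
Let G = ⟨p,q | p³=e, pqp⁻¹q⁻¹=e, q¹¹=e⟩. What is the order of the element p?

Compute successive powers until reaching e:
  p¹ = p, p² = p², p³ = e.
The smallest positive k with pᵏ = e is 3.

Answer: 3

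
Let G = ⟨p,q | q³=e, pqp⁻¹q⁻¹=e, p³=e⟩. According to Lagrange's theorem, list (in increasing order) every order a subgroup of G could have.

|G| = 9 = 3². By Lagrange's theorem the order of any subgroup divides 9; the divisors of 9 are 1, 3, 9.

Answer: 1, 3, 9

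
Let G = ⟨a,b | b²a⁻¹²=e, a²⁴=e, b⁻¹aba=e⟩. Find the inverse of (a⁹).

The order of (a⁹) is 8 (smallest k with (a⁹)ᵏ = e), so (a⁹)⁻¹ = (a⁹)⁷ = a¹⁵.
Check: (a⁹) · (a¹⁵) → (a⁹) · a¹⁵ = e, giving e as required.

Answer: a¹⁵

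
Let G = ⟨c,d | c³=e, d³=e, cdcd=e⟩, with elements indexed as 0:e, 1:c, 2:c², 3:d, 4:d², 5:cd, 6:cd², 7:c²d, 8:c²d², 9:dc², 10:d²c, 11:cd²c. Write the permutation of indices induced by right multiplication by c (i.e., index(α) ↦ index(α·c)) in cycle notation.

(0 1 2)(3 8 9)(4 10 5)(6 11 7)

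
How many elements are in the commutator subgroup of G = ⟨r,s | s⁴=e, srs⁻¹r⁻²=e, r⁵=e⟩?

G' = [G, G] is generated by all commutators. The generator-pair commutators are: [r, s] = r⁴.
The subgroup they normally generate is {e, r, r², r³, r⁴}, of order 5.
Check: |G/G'| = 20/5 = 4 is the order of the abelianisation.

Answer: 5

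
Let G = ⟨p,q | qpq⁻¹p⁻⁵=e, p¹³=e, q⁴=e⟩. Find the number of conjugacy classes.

The conjugacy classes (representative and size) are:
  [e] (size 1), [p] (size 4), [p²] (size 4), [p⁹] (size 4), [p¹²q] (size 13), [p⁴q²] (size 13), [p¹²q³] (size 13).
Class equation: 1 + 4 + 4 + 4 + 13 + 13 + 13 = 52 = |G|. So G has 7 conjugacy classes.

Answer: 7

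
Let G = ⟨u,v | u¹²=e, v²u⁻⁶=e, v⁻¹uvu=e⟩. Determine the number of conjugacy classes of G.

The conjugacy classes (representative and size) are:
  [e] (size 1), [u¹¹] (size 2), [u²] (size 2), [u⁹] (size 2), [u⁴] (size 2), [u⁵] (size 2), [u⁶] (size 1), [u²v] (size 6), [uv] (size 6).
Class equation: 1 + 2 + 2 + 2 + 2 + 2 + 1 + 6 + 6 = 24 = |G|. So G has 9 conjugacy classes.

Answer: 9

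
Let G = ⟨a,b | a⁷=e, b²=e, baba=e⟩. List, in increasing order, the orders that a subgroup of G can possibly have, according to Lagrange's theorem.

|G| = 14 = 2 · 7. By Lagrange's theorem the order of any subgroup divides 14; the divisors of 14 are 1, 2, 7, 14.

Answer: 1, 2, 7, 14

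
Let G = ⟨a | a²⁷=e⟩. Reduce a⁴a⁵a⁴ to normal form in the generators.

Multiply left to right, reducing at each step:
  (a⁴) · a⁵ = a⁹
  (a⁹) · a⁴ = a¹³

Answer: a¹³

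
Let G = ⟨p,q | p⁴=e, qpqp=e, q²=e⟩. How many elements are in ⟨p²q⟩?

|⟨p²q⟩| equals the order of p²q. Compute successive powers until reaching e:
  (p²q)¹ = p²q, (p²q)² = e.
The smallest positive k with (p²q)ᵏ = e is 2, so |⟨p²q⟩| = 2.

Answer: 2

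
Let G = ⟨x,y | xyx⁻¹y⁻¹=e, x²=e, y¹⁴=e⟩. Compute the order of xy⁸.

Compute successive powers until reaching e:
  (xy⁸)¹ = xy⁸, (xy⁸)² = y², (xy⁸)³ = xy¹⁰, (xy⁸)⁴ = y⁴, (xy⁸)⁵ = xy¹², (xy⁸)⁶ = y⁶, (xy⁸)⁷ = x, (xy⁸)⁸ = y⁸, (xy⁸)⁹ = xy², (xy⁸)¹⁰ = y¹⁰, (xy⁸)¹¹ = xy⁴, (xy⁸)¹² = y¹², (xy⁸)¹³ = xy⁶, (xy⁸)¹⁴ = e.
The smallest positive k with (xy⁸)ᵏ = e is 14.

Answer: 14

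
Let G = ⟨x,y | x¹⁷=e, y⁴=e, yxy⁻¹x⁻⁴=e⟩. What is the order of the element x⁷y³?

Compute successive powers until reaching e:
  (x⁷y³)¹ = x⁷y³, (x⁷y³)² = x¹³y², (x⁷y³)³ = x⁶y, (x⁷y³)⁴ = e.
The smallest positive k with (x⁷y³)ᵏ = e is 4.

Answer: 4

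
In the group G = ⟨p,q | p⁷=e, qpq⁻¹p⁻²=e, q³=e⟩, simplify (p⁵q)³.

Compute successive powers of (p⁵q), reducing at each step:
  (p⁵q)²: (p⁵q) · p⁵ = pq;   (pq) · q = pq²
  (p⁵q)³: (pq²) · p⁵ = q²;   (q²) · q = e

Answer: e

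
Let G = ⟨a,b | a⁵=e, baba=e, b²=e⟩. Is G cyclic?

Every cyclic group is abelian. But a·b = ab while b·a = a⁴b, so a·b ≠ b·a and G is not abelian. Hence G is not cyclic.

Answer: No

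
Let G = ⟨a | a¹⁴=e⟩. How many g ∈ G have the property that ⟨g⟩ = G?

G is cyclic of order 14. An element generates G iff its order is 14, and a cyclic group of order 14 has exactly φ(14) = 6 such elements.

Answer: 6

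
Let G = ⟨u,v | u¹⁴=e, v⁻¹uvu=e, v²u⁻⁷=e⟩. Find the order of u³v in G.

Compute successive powers until reaching e:
  (u³v)¹ = u³v, (u³v)² = u⁷, (u³v)³ = u³v⁻¹, (u³v)⁴ = e.
The smallest positive k with (u³v)ᵏ = e is 4.

Answer: 4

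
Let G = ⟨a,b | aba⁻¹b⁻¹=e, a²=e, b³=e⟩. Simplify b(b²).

Compute b · (b²) by multiplying left to right and reducing via the relations at each step:
  b · b² = e

Answer: e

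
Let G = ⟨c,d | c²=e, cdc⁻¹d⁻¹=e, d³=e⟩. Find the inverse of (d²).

The order of (d²) is 3 (smallest k with (d²)ᵏ = e), so (d²)⁻¹ = (d²)² = d.
Check: (d²) · d → (d²) · d = e, giving e as required.

Answer: d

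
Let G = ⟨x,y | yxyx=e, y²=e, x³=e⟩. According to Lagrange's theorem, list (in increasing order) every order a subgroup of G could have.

|G| = 6 = 2 · 3. By Lagrange's theorem the order of any subgroup divides 6; the divisors of 6 are 1, 2, 3, 6.

Answer: 1, 2, 3, 6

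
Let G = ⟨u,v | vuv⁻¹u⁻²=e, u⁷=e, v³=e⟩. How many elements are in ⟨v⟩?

|⟨v⟩| equals the order of v. Compute successive powers until reaching e:
  v¹ = v, v² = v², v³ = e.
The smallest positive k with vᵏ = e is 3, so |⟨v⟩| = 3.

Answer: 3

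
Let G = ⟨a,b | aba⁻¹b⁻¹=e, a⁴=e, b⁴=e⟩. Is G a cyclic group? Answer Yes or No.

|G| = 16, but the maximum element order in G is 4 < 16. No single element generates all of G, so G is not cyclic.

Answer: No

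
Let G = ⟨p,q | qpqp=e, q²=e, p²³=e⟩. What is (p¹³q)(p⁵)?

Compute (p¹³q) · (p⁵) by multiplying left to right and reducing via the relations at each step:
  (p¹³q) · p⁵ = p⁸q

Answer: p⁸q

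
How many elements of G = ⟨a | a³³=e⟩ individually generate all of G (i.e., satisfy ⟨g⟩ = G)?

G is cyclic of order 33. An element generates G iff its order is 33, and a cyclic group of order 33 has exactly φ(33) = 20 such elements.

Answer: 20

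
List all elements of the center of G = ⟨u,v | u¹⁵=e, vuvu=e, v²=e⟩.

An element z ∈ Z(G) iff z commutes with every generator.
For example e is central: e·u = u = u·e; e·v = v = v·e.
Whereas u ∉ Z(G) since u·v = uv ≠ u¹⁴v = v·u.
Checking each of the 30 elements this way gives Z(G) = {e}, of order 1.

Answer: {e}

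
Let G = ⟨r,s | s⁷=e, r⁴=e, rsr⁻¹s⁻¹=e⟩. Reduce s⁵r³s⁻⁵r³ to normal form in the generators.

Multiply left to right, reducing at each step:
  (s⁵) · r³ = r³s⁵
  (r³s⁵) · s⁻⁵ = r³
  (r³) · r³ = r²

Answer: r²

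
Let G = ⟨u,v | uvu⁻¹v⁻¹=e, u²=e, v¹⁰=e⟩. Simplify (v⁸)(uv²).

Compute (v⁸) · (uv²) by multiplying left to right and reducing via the relations at each step:
  (v⁸) · u = uv⁸
  (uv⁸) · v² = u

Answer: u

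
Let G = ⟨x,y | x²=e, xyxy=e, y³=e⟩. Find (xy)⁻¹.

The order of (xy) is 2 (smallest k with (xy)ᵏ = e), so (xy)⁻¹ = (xy)¹ = xy.
Check: (xy) · (xy) → (xy) · x = y²;   (y²) · y = e, giving e as required.

Answer: xy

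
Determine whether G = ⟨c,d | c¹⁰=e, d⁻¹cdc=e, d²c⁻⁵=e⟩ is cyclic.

Every cyclic group is abelian. But c·d = cd while d·c = c⁴d⁻¹, so c·d ≠ d·c and G is not abelian. Hence G is not cyclic.

Answer: No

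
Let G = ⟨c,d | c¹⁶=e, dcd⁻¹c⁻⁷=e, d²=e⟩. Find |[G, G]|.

G' = [G, G] is generated by all commutators. The generator-pair commutators are: [c, d] = c¹⁰.
The subgroup they normally generate is {e, c², c⁴, c⁶, c⁸, c¹⁰, c¹², c¹⁴}, of order 8.
Check: |G/G'| = 32/8 = 4 is the order of the abelianisation.

Answer: 8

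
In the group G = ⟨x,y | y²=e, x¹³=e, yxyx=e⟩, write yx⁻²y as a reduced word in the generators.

Multiply left to right, reducing at each step:
  y · x⁻² = x²y
  (x²y) · y = x²

Answer: x²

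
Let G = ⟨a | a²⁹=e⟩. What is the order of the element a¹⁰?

Compute successive powers until reaching e:
  (a¹⁰)¹ = a¹⁰, (a¹⁰)² = a²⁰, (a¹⁰)³ = a, (a¹⁰)⁴ = a¹¹, (a¹⁰)⁵ = a²¹, (a¹⁰)⁶ = a², (a¹⁰)⁷ = a¹², (a¹⁰)⁸ = a²², (a¹⁰)⁹ = a³, (a¹⁰)¹⁰ = a¹³, (a¹⁰)¹¹ = a²³, (a¹⁰)¹² = a⁴, (a¹⁰)¹³ = a¹⁴, (a¹⁰)¹⁴ = a²⁴, (a¹⁰)¹⁵ = a⁵, (a¹⁰)¹⁶ = a¹⁵, (a¹⁰)¹⁷ = a²⁵, (a¹⁰)¹⁸ = a⁶, (a¹⁰)¹⁹ = a¹⁶, (a¹⁰)²⁰ = a²⁶, (a¹⁰)²¹ = a⁷, (a¹⁰)²² = a¹⁷, (a¹⁰)²³ = a²⁷, (a¹⁰)²⁴ = a⁸, (a¹⁰)²⁵ = a¹⁸, (a¹⁰)²⁶ = a²⁸, (a¹⁰)²⁷ = a⁹, (a¹⁰)²⁸ = a¹⁹, (a¹⁰)²⁹ = e.
The smallest positive k with (a¹⁰)ᵏ = e is 29.

Answer: 29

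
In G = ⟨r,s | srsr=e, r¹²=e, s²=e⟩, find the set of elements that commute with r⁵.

⟨r⁵⟩ ⊆ C_G(r⁵) since powers of r⁵ commute with r⁵; so |C_G(r⁵)| ≥ |⟨r⁵⟩| = 12.
By orbit–stabilizer, |C_G(r⁵)| = |G| / |conj. class of r⁵| = 24 / 2 = 12.
The 12 elements commuting with r⁵ are {e, r, r², r³, r⁴, r⁵, r⁶, r⁷, r⁸, r⁹, r¹⁰, r¹¹}.

Answer: {e, r, r², r³, r⁴, r⁵, r⁶, r⁷, r⁸, r⁹, r¹⁰, r¹¹}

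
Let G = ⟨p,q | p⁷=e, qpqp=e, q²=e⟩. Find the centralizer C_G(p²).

⟨p²⟩ ⊆ C_G(p²) since powers of p² commute with p²; so |C_G(p²)| ≥ |⟨p²⟩| = 7.
By orbit–stabilizer, |C_G(p²)| = |G| / |conj. class of p²| = 14 / 2 = 7.
The 7 elements commuting with p² are {e, p, p², p³, p⁴, p⁵, p⁶}.

Answer: {e, p, p², p³, p⁴, p⁵, p⁶}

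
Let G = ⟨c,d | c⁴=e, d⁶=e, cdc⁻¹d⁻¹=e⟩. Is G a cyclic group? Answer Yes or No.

|G| = 24, but the maximum element order in G is 12 < 24. No single element generates all of G, so G is not cyclic.

Answer: No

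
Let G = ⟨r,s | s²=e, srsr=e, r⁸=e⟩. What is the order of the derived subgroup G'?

G' = [G, G] is generated by all commutators. The generator-pair commutators are: [r, s] = r².
The subgroup they normally generate is {e, r², r⁴, r⁶}, of order 4.
Check: |G/G'| = 16/4 = 4 is the order of the abelianisation.

Answer: 4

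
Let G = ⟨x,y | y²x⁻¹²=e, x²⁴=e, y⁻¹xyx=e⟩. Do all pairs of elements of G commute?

x·y = xy but y·x = x¹¹y⁻¹, so x·y ≠ y·x and G is not abelian.

Answer: No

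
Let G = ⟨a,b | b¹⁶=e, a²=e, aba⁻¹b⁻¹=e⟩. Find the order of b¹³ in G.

Compute successive powers until reaching e:
  (b¹³)¹ = b¹³, (b¹³)² = b¹⁰, (b¹³)³ = b⁷, (b¹³)⁴ = b⁴, (b¹³)⁵ = b, (b¹³)⁶ = b¹⁴, (b¹³)⁷ = b¹¹, (b¹³)⁸ = b⁸, (b¹³)⁹ = b⁵, (b¹³)¹⁰ = b², (b¹³)¹¹ = b¹⁵, (b¹³)¹² = b¹², (b¹³)¹³ = b⁹, (b¹³)¹⁴ = b⁶, (b¹³)¹⁵ = b³, (b¹³)¹⁶ = e.
The smallest positive k with (b¹³)ᵏ = e is 16.

Answer: 16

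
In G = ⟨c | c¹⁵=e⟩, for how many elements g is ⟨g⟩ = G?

G is cyclic of order 15. An element generates G iff its order is 15, and a cyclic group of order 15 has exactly φ(15) = 8 such elements.

Answer: 8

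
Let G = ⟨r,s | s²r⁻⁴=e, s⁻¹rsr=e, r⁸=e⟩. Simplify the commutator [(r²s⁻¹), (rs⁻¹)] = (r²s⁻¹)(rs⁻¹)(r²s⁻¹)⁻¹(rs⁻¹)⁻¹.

[(r²s⁻¹), (rs⁻¹)] = (r²s⁻¹)·(rs⁻¹)·(r²s⁻¹)⁻¹·(rs⁻¹)⁻¹.
  (r²s⁻¹) · (rs⁻¹) = r⁵
  (r⁵) · (r²s) = r³s⁻¹
  (r³s⁻¹) · (rs) = r²

Answer: r²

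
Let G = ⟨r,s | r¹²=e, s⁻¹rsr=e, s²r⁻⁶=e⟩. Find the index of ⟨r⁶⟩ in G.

First find ord(r⁶) by computing successive powers:
  (r⁶)¹ = r⁶, (r⁶)² = e.
So |⟨r⁶⟩| = ord(r⁶) = 2. With |G| = 24, by Lagrange [G : ⟨r⁶⟩] = 24/2 = 12.

Answer: 12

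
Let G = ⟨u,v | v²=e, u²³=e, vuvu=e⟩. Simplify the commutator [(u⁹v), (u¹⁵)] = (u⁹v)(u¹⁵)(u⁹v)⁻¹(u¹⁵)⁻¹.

[(u⁹v), (u¹⁵)] = (u⁹v)·(u¹⁵)·(u⁹v)⁻¹·(u¹⁵)⁻¹.
  (u⁹v) · (u¹⁵) = u¹⁷v
  (u¹⁷v) · (u⁹v) = u⁸
  (u⁸) · (u⁸) = u¹⁶

Answer: u¹⁶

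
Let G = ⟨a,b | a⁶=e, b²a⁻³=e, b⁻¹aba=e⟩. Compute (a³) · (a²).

Compute (a³) · (a²) by multiplying left to right and reducing via the relations at each step:
  (a³) · a² = a⁵

Answer: a⁵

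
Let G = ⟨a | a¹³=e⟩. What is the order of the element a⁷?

Compute successive powers until reaching e:
  (a⁷)¹ = a⁷, (a⁷)² = a, (a⁷)³ = a⁸, (a⁷)⁴ = a², (a⁷)⁵ = a⁹, (a⁷)⁶ = a³, (a⁷)⁷ = a¹⁰, (a⁷)⁸ = a⁴, (a⁷)⁹ = a¹¹, (a⁷)¹⁰ = a⁵, (a⁷)¹¹ = a¹², (a⁷)¹² = a⁶, (a⁷)¹³ = e.
The smallest positive k with (a⁷)ᵏ = e is 13.

Answer: 13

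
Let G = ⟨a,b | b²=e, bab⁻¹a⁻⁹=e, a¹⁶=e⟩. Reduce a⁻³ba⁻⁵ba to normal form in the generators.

Multiply left to right, reducing at each step:
  (a¹³) · b = a¹³b
  (a¹³b) · a⁻⁵ = b
  b · b = e
  e · a = a

Answer: a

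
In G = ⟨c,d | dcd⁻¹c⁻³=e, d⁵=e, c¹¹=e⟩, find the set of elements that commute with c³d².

⟨c³d²⟩ ⊆ C_G(c³d²) since powers of c³d² commute with c³d²; so |C_G(c³d²)| ≥ |⟨c³d²⟩| = 5.
By orbit–stabilizer, |C_G(c³d²)| = |G| / |conj. class of c³d²| = 55 / 11 = 5.
The 5 elements commuting with c³d² are {e, c³d², c⁹d, c⁷d³, c⁸d⁴}.

Answer: {e, c³d², c⁹d, c⁷d³, c⁸d⁴}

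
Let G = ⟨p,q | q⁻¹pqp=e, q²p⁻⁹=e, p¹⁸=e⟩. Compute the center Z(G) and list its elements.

An element z ∈ Z(G) iff z commutes with every generator.
For example p⁹ is central: (p⁹)·p = p¹⁰ = p·(p⁹); (p⁹)·q = q⁻¹ = q·(p⁹).
Whereas p ∉ Z(G) since p·q = pq ≠ p⁸q⁻¹ = q·p.
Checking each of the 36 elements this way gives Z(G) = {e, p⁹}, of order 2.

Answer: {e, p⁹}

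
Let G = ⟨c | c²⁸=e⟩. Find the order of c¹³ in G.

Compute successive powers until reaching e:
  (c¹³)¹ = c¹³, (c¹³)² = c²⁶, (c¹³)³ = c¹¹, (c¹³)⁴ = c²⁴, (c¹³)⁵ = c⁹, (c¹³)⁶ = c²², (c¹³)⁷ = c⁷, (c¹³)⁸ = c²⁰, (c¹³)⁹ = c⁵, (c¹³)¹⁰ = c¹⁸, (c¹³)¹¹ = c³, (c¹³)¹² = c¹⁶, (c¹³)¹³ = c, (c¹³)¹⁴ = c¹⁴, (c¹³)¹⁵ = c²⁷, (c¹³)¹⁶ = c¹², (c¹³)¹⁷ = c²⁵, (c¹³)¹⁸ = c¹⁰, (c¹³)¹⁹ = c²³, (c¹³)²⁰ = c⁸, (c¹³)²¹ = c²¹, (c¹³)²² = c⁶, (c¹³)²³ = c¹⁹, (c¹³)²⁴ = c⁴, (c¹³)²⁵ = c¹⁷, (c¹³)²⁶ = c², (c¹³)²⁷ = c¹⁵, (c¹³)²⁸ = e.
The smallest positive k with (c¹³)ᵏ = e is 28.

Answer: 28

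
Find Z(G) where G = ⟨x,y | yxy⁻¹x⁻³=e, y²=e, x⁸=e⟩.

An element z ∈ Z(G) iff z commutes with every generator.
For example x⁴ is central: (x⁴)·x = x⁵ = x·(x⁴); (x⁴)·y = x⁴y = y·(x⁴).
Whereas x ∉ Z(G) since x·y = xy ≠ x³y = y·x.
Checking each of the 16 elements this way gives Z(G) = {e, x⁴}, of order 2.

Answer: {e, x⁴}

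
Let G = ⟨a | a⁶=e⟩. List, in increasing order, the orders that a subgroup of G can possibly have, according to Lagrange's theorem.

|G| = 6 = 2 · 3. By Lagrange's theorem the order of any subgroup divides 6; the divisors of 6 are 1, 2, 3, 6.

Answer: 1, 2, 3, 6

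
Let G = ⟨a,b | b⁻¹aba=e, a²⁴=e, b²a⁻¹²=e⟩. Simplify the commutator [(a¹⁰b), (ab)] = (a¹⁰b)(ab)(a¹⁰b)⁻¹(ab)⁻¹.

[(a¹⁰b), (ab)] = (a¹⁰b)·(ab)·(a¹⁰b)⁻¹·(ab)⁻¹.
  (a¹⁰b) · (ab) = a²¹
  (a²¹) · (a¹⁰b⁻¹) = a⁷b⁻¹
  (a⁷b⁻¹) · (ab⁻¹) = a¹⁸

Answer: a¹⁸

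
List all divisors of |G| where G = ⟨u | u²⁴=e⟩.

|G| = 24 = 2³ · 3. By Lagrange's theorem the order of any subgroup divides 24; the divisors of 24 are 1, 2, 3, 4, 6, 8, 12, 24.

Answer: 1, 2, 3, 4, 6, 8, 12, 24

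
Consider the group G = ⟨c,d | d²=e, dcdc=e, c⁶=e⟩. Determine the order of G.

Enumerate words in the generators, reducing via the relations: the distinct elements are
  {c, d, e, cd, c², c³, c⁴, c⁵, c²d, c³d, c⁴d, c⁵d}.
No further products give new elements, so |G| = 12.

Answer: 12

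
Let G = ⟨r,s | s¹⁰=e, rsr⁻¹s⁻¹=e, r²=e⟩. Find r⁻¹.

The order of r is 2 (smallest k with rᵏ = e), so r⁻¹ = r¹ = r.
Check: r · r → r · r = e, giving e as required.

Answer: r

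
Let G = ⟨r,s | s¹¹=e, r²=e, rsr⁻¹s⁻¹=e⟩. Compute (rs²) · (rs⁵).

Compute (rs²) · (rs⁵) by multiplying left to right and reducing via the relations at each step:
  (rs²) · r = s²
  (s²) · s⁵ = s⁷

Answer: s⁷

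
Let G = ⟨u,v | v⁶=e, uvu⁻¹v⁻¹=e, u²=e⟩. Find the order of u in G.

Compute successive powers until reaching e:
  u¹ = u, u² = e.
The smallest positive k with uᵏ = e is 2.

Answer: 2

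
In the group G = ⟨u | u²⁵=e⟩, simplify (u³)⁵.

Compute successive powers of (u³), reducing at each step:
  (u³)²: (u³) · u³ = u⁶
  (u³)³: (u⁶) · u³ = u⁹
  (u³)⁴: (u⁹) · u³ = u¹²
  (u³)⁵: (u¹²) · u³ = u¹⁵

Answer: u¹⁵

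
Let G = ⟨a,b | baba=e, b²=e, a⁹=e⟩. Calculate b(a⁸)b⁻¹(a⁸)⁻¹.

[b, (a⁸)] = b·(a⁸)·b⁻¹·(a⁸)⁻¹.
  b · (a⁸) = ab
  (ab) · b = a
  a · a = a²

Answer: a²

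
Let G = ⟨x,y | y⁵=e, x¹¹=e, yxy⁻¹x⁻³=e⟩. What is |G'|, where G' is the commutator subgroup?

G' = [G, G] is generated by all commutators. The generator-pair commutators are: [x, y] = x⁹.
The subgroup they normally generate is {e, x, x², x³, x⁴, x⁵, x⁶, x⁷, x⁸, x⁹, x¹⁰}, of order 11.
Check: |G/G'| = 55/11 = 5 is the order of the abelianisation.

Answer: 11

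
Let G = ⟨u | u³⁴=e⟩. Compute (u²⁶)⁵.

Compute successive powers of (u²⁶), reducing at each step:
  (u²⁶)²: (u²⁶) · u²⁶ = u¹⁸
  (u²⁶)³: (u¹⁸) · u²⁶ = u¹⁰
  (u²⁶)⁴: (u¹⁰) · u²⁶ = u²
  (u²⁶)⁵: (u²) · u²⁶ = u²⁸

Answer: u²⁸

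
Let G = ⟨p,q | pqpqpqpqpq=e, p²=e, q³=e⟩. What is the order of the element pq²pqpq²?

Compute successive powers until reaching e:
  (pq²pqpq²)¹ = pq²pqpq², (pq²pqpq²)² = qpq²pqp, (pq²pqpq²)³ = e.
The smallest positive k with (pq²pqpq²)ᵏ = e is 3.

Answer: 3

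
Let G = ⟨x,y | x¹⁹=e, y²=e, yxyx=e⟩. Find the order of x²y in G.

Compute successive powers until reaching e:
  (x²y)¹ = x²y, (x²y)² = e.
The smallest positive k with (x²y)ᵏ = e is 2.

Answer: 2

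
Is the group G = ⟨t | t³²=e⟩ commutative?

G has a single generator, so G is cyclic and hence abelian.

Answer: Yes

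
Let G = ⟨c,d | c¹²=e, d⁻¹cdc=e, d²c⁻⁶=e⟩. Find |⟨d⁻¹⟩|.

|⟨d⁻¹⟩| equals the order of d⁻¹. Compute successive powers until reaching e:
  (d⁻¹)¹ = d⁻¹, (d⁻¹)² = c⁶, (d⁻¹)³ = d, (d⁻¹)⁴ = e.
The smallest positive k with (d⁻¹)ᵏ = e is 4, so |⟨d⁻¹⟩| = 4.

Answer: 4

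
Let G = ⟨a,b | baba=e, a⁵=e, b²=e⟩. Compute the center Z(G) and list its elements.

An element z ∈ Z(G) iff z commutes with every generator.
For example e is central: e·a = a = a·e; e·b = b = b·e.
Whereas a ∉ Z(G) since a·b = ab ≠ a⁴b = b·a.
Checking each of the 10 elements this way gives Z(G) = {e}, of order 1.

Answer: {e}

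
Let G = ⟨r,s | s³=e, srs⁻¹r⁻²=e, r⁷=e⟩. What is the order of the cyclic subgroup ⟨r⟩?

|⟨r⟩| equals the order of r. Compute successive powers until reaching e:
  r¹ = r, r² = r², r³ = r³, r⁴ = r⁴, r⁵ = r⁵, r⁶ = r⁶, r⁷ = e.
The smallest positive k with rᵏ = e is 7, so |⟨r⟩| = 7.

Answer: 7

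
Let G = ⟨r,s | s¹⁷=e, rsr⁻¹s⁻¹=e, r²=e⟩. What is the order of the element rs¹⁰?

Compute successive powers until reaching e:
  (rs¹⁰)¹ = rs¹⁰, (rs¹⁰)² = s³, (rs¹⁰)³ = rs¹³, (rs¹⁰)⁴ = s⁶, (rs¹⁰)⁵ = rs¹⁶, (rs¹⁰)⁶ = s⁹, (rs¹⁰)⁷ = rs², (rs¹⁰)⁸ = s¹², (rs¹⁰)⁹ = rs⁵, (rs¹⁰)¹⁰ = s¹⁵, (rs¹⁰)¹¹ = rs⁸, (rs¹⁰)¹² = s, (rs¹⁰)¹³ = rs¹¹, (rs¹⁰)¹⁴ = s⁴, (rs¹⁰)¹⁵ = rs¹⁴, (rs¹⁰)¹⁶ = s⁷, (rs¹⁰)¹⁷ = r, (rs¹⁰)¹⁸ = s¹⁰, (rs¹⁰)¹⁹ = rs³, (rs¹⁰)²⁰ = s¹³, (rs¹⁰)²¹ = rs⁶, (rs¹⁰)²² = s¹⁶, (rs¹⁰)²³ = rs⁹, (rs¹⁰)²⁴ = s², (rs¹⁰)²⁵ = rs¹², (rs¹⁰)²⁶ = s⁵, (rs¹⁰)²⁷ = rs¹⁵, (rs¹⁰)²⁸ = s⁸, (rs¹⁰)²⁹ = rs, (rs¹⁰)³⁰ = s¹¹, (rs¹⁰)³¹ = rs⁴, (rs¹⁰)³² = s¹⁴, (rs¹⁰)³³ = rs⁷, (rs¹⁰)³⁴ = e.
The smallest positive k with (rs¹⁰)ᵏ = e is 34.

Answer: 34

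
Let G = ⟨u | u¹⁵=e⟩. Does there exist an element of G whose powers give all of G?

|G| = 15. The element u has order 15 (its powers give 15 distinct elements), so ⟨u⟩ = G and G is cyclic.

Answer: Yes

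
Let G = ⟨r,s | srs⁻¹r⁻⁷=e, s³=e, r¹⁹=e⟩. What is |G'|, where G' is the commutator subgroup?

G' = [G, G] is generated by all commutators. The generator-pair commutators are: [r, s] = r¹³.
The subgroup they normally generate is {e, r, r², r³, r⁴, r⁵, r⁶, r⁷, r⁸, r⁹, r¹⁰, r¹¹, r¹², r¹³, r¹⁴, r¹⁵, r¹⁶, r¹⁷, r¹⁸}, of order 19.
Check: |G/G'| = 57/19 = 3 is the order of the abelianisation.

Answer: 19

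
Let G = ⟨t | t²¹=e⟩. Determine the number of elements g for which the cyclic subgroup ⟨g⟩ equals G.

G is cyclic of order 21. An element generates G iff its order is 21, and a cyclic group of order 21 has exactly φ(21) = 12 such elements.

Answer: 12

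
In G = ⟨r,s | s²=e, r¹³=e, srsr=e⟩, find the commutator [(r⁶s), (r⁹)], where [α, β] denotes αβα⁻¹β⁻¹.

[(r⁶s), (r⁹)] = (r⁶s)·(r⁹)·(r⁶s)⁻¹·(r⁹)⁻¹.
  (r⁶s) · (r⁹) = r¹⁰s
  (r¹⁰s) · (r⁶s) = r⁴
  (r⁴) · (r⁴) = r⁸

Answer: r⁸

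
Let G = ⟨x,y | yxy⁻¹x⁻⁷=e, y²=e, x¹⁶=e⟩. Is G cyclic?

Every cyclic group is abelian. But x·y = xy while y·x = x⁷y, so x·y ≠ y·x and G is not abelian. Hence G is not cyclic.

Answer: No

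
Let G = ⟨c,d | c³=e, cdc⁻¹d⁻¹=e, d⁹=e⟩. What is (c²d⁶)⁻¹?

The order of (c²d⁶) is 3 (smallest k with (c²d⁶)ᵏ = e), so (c²d⁶)⁻¹ = (c²d⁶)² = cd³.
Check: (c²d⁶) · (cd³) → (c²d⁶) · c = d⁶;   (d⁶) · d³ = e, giving e as required.

Answer: cd³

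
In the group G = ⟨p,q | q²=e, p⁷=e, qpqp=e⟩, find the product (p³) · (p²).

Compute (p³) · (p²) by multiplying left to right and reducing via the relations at each step:
  (p³) · p² = p⁵

Answer: p⁵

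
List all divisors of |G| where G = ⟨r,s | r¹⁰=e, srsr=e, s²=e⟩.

|G| = 20 = 2² · 5. By Lagrange's theorem the order of any subgroup divides 20; the divisors of 20 are 1, 2, 4, 5, 10, 20.

Answer: 1, 2, 4, 5, 10, 20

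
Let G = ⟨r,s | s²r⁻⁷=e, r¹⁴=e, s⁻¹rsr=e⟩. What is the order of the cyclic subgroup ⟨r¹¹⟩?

|⟨r¹¹⟩| equals the order of r¹¹. Compute successive powers until reaching e:
  (r¹¹)¹ = r¹¹, (r¹¹)² = r⁸, (r¹¹)³ = r⁵, (r¹¹)⁴ = r², (r¹¹)⁵ = r¹³, (r¹¹)⁶ = r¹⁰, (r¹¹)⁷ = r⁷, (r¹¹)⁸ = r⁴, (r¹¹)⁹ = r, (r¹¹)¹⁰ = r¹², (r¹¹)¹¹ = r⁹, (r¹¹)¹² = r⁶, (r¹¹)¹³ = r³, (r¹¹)¹⁴ = e.
The smallest positive k with (r¹¹)ᵏ = e is 14, so |⟨r¹¹⟩| = 14.

Answer: 14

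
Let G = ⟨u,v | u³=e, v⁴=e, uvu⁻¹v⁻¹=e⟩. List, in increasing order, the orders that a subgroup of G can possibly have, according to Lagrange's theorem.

|G| = 12 = 2² · 3. By Lagrange's theorem the order of any subgroup divides 12; the divisors of 12 are 1, 2, 3, 4, 6, 12.

Answer: 1, 2, 3, 4, 6, 12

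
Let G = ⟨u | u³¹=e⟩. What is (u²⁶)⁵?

Compute successive powers of (u²⁶), reducing at each step:
  (u²⁶)²: (u²⁶) · u²⁶ = u²¹
  (u²⁶)³: (u²¹) · u²⁶ = u¹⁶
  (u²⁶)⁴: (u¹⁶) · u²⁶ = u¹¹
  (u²⁶)⁵: (u¹¹) · u²⁶ = u⁶

Answer: u⁶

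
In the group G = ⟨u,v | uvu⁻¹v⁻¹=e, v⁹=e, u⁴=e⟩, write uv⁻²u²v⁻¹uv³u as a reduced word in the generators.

Multiply left to right, reducing at each step:
  u · v⁻² = uv⁷
  (uv⁷) · u² = u³v⁷
  (u³v⁷) · v⁻¹ = u³v⁶
  (u³v⁶) · u = v⁶
  (v⁶) · v³ = e
  e · u = u

Answer: u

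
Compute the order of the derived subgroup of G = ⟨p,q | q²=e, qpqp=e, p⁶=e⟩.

G' = [G, G] is generated by all commutators. The generator-pair commutators are: [p, q] = p².
The subgroup they normally generate is {e, p², p⁴}, of order 3.
Check: |G/G'| = 12/3 = 4 is the order of the abelianisation.

Answer: 3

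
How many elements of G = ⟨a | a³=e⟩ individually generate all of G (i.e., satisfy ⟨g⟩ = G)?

G is cyclic of order 3. An element generates G iff its order is 3, and a cyclic group of order 3 has exactly φ(3) = 2 such elements.

Answer: 2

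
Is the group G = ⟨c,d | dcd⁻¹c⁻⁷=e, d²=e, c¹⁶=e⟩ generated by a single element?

Every cyclic group is abelian. But c·d = cd while d·c = c⁷d, so c·d ≠ d·c and G is not abelian. Hence G is not cyclic.

Answer: No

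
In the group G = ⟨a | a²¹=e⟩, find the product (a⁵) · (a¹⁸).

Compute (a⁵) · (a¹⁸) by multiplying left to right and reducing via the relations at each step:
  (a⁵) · a¹⁸ = a²

Answer: a²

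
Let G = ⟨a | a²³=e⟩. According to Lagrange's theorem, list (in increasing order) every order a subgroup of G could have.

|G| = 23 = 23. By Lagrange's theorem the order of any subgroup divides 23; the divisors of 23 are 1, 23.

Answer: 1, 23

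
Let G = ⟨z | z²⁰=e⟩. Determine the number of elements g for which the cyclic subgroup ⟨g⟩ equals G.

G is cyclic of order 20. An element generates G iff its order is 20, and a cyclic group of order 20 has exactly φ(20) = 8 such elements.

Answer: 8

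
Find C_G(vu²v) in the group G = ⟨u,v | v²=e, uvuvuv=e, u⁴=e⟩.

⟨vu²v⟩ ⊆ C_G(vu²v) since powers of vu²v commute with vu²v; so |C_G(vu²v)| ≥ |⟨vu²v⟩| = 2.
By orbit–stabilizer, |C_G(vu²v)| = |G| / |conj. class of vu²v| = 24 / 3 = 8.
The 8 elements commuting with vu²v are {e, u², uvu, uvu³, u³vu, u³vu³, vu²v, u²vu²v}.

Answer: {e, u², uvu, uvu³, u³vu, u³vu³, vu²v, u²vu²v}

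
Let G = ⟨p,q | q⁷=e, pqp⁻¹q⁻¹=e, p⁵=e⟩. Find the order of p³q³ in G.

Compute successive powers until reaching e:
  (p³q³)¹ = p³q³, (p³q³)² = pq⁶, (p³q³)³ = p⁴q², (p³q³)⁴ = p²q⁵, (p³q³)⁵ = q, (p³q³)⁶ = p³q⁴, (p³q³)⁷ = p, (p³q³)⁸ = p⁴q³, (p³q³)⁹ = p²q⁶, (p³q³)¹⁰ = q², (p³q³)¹¹ = p³q⁵, (p³q³)¹² = pq, (p³q³)¹³ = p⁴q⁴, (p³q³)¹⁴ = p², (p³q³)¹⁵ = q³, (p³q³)¹⁶ = p³q⁶, (p³q³)¹⁷ = pq², (p³q³)¹⁸ = p⁴q⁵, (p³q³)¹⁹ = p²q, (p³q³)²⁰ = q⁴, (p³q³)²¹ = p³, (p³q³)²² = pq³, (p³q³)²³ = p⁴q⁶, (p³q³)²⁴ = p²q², (p³q³)²⁵ = q⁵, (p³q³)²⁶ = p³q, (p³q³)²⁷ = pq⁴, (p³q³)²⁸ = p⁴, (p³q³)²⁹ = p²q³, (p³q³)³⁰ = q⁶, (p³q³)³¹ = p³q², (p³q³)³² = pq⁵, (p³q³)³³ = p⁴q, (p³q³)³⁴ = p²q⁴, (p³q³)³⁵ = e.
The smallest positive k with (p³q³)ᵏ = e is 35.

Answer: 35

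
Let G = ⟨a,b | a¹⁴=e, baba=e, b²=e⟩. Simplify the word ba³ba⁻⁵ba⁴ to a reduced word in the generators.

Multiply left to right, reducing at each step:
  b · a³ = a¹¹b
  (a¹¹b) · b = a¹¹
  (a¹¹) · a⁻⁵ = a⁶
  (a⁶) · b = a⁶b
  (a⁶b) · a⁴ = a²b

Answer: a²b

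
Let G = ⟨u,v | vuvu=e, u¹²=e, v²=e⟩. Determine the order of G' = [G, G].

G' = [G, G] is generated by all commutators. The generator-pair commutators are: [u, v] = u².
The subgroup they normally generate is {e, u², u⁴, u⁶, u⁸, u¹⁰}, of order 6.
Check: |G/G'| = 24/6 = 4 is the order of the abelianisation.

Answer: 6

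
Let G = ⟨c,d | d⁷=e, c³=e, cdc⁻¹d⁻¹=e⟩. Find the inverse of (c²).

The order of (c²) is 3 (smallest k with (c²)ᵏ = e), so (c²)⁻¹ = (c²)² = c.
Check: (c²) · c → (c²) · c = e, giving e as required.

Answer: c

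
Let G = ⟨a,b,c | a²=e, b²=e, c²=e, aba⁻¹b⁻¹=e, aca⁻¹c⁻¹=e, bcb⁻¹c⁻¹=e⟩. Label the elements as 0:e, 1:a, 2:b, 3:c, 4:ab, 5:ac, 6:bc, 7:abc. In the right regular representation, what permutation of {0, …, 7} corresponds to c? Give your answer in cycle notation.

(0 3)(1 5)(2 6)(4 7)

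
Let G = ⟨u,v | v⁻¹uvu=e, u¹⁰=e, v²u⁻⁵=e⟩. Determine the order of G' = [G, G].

G' = [G, G] is generated by all commutators. The generator-pair commutators are: [u, v] = u².
The subgroup they normally generate is {e, u², u⁴, u⁶, u⁸}, of order 5.
Check: |G/G'| = 20/5 = 4 is the order of the abelianisation.

Answer: 5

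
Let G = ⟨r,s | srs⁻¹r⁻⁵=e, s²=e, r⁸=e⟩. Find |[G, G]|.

G' = [G, G] is generated by all commutators. The generator-pair commutators are: [r, s] = r⁴.
The subgroup they normally generate is {e, r⁴}, of order 2.
Check: |G/G'| = 16/2 = 8 is the order of the abelianisation.

Answer: 2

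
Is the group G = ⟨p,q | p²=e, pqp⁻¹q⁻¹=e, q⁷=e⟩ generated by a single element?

|G| = 14. The element pq has order 14 (its powers give 14 distinct elements), so ⟨pq⟩ = G and G is cyclic.

Answer: Yes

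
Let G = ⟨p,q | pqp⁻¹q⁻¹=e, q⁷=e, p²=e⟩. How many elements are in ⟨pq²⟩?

|⟨pq²⟩| equals the order of pq². Compute successive powers until reaching e:
  (pq²)¹ = pq², (pq²)² = q⁴, (pq²)³ = pq⁶, (pq²)⁴ = q, (pq²)⁵ = pq³, (pq²)⁶ = q⁵, (pq²)⁷ = p, (pq²)⁸ = q², (pq²)⁹ = pq⁴, (pq²)¹⁰ = q⁶, (pq²)¹¹ = pq, (pq²)¹² = q³, (pq²)¹³ = pq⁵, (pq²)¹⁴ = e.
The smallest positive k with (pq²)ᵏ = e is 14, so |⟨pq²⟩| = 14.

Answer: 14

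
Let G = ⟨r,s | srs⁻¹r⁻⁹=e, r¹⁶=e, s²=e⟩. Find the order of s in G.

Compute successive powers until reaching e:
  s¹ = s, s² = e.
The smallest positive k with sᵏ = e is 2.

Answer: 2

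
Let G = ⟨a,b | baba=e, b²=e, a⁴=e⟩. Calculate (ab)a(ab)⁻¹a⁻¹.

[(ab), a] = (ab)·a·(ab)⁻¹·a⁻¹.
  (ab) · a = b
  b · (ab) = a³
  (a³) · (a³) = a²

Answer: a²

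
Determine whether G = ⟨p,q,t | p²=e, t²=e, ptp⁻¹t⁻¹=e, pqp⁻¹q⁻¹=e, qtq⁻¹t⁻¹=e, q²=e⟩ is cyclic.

|G| = 8, but the maximum element order in G is 2 < 8. No single element generates all of G, so G is not cyclic.

Answer: No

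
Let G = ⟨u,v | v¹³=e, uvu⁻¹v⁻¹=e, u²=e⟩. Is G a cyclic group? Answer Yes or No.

|G| = 26. The element uv has order 26 (its powers give 26 distinct elements), so ⟨uv⟩ = G and G is cyclic.

Answer: Yes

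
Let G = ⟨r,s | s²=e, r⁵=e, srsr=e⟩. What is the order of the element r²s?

Compute successive powers until reaching e:
  (r²s)¹ = r²s, (r²s)² = e.
The smallest positive k with (r²s)ᵏ = e is 2.

Answer: 2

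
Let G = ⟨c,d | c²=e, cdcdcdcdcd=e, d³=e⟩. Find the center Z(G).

An element z ∈ Z(G) iff z commutes with every generator.
For example e is central: e·c = c = c·e; e·d = d = d·e.
Whereas c ∉ Z(G) since c·d = cd ≠ dc = d·c.
Checking each of the 60 elements this way gives Z(G) = {e}, of order 1.

Answer: {e}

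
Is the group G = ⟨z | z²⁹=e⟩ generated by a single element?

|G| = 29. The element z has order 29 (its powers give 29 distinct elements), so ⟨z⟩ = G and G is cyclic.

Answer: Yes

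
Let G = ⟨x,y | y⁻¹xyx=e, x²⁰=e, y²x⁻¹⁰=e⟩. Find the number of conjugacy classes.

The conjugacy classes (representative and size) are:
  [e] (size 1), [x] (size 2), [x²] (size 2), [x³] (size 2), [x⁴] (size 2), [x⁵] (size 2), [x¹⁴] (size 2), [x⁷] (size 2), [x⁸] (size 2), [x¹¹] (size 2), [x¹⁰] (size 1), [x²y⁻¹] (size 10), [x⁹y] (size 10).
Class equation: 1 + 2 + 2 + 2 + 2 + 2 + 2 + 2 + 2 + 2 + 1 + 10 + 10 = 40 = |G|. So G has 13 conjugacy classes.

Answer: 13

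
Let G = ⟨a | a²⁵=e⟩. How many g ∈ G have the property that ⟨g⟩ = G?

G is cyclic of order 25. An element generates G iff its order is 25, and a cyclic group of order 25 has exactly φ(25) = 20 such elements.

Answer: 20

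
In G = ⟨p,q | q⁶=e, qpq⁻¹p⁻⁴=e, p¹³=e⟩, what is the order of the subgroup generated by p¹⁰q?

|⟨p¹⁰q⟩| equals the order of p¹⁰q. Compute successive powers until reaching e:
  (p¹⁰q)¹ = p¹⁰q, (p¹⁰q)² = p¹¹q², (p¹⁰q)³ = p²q³, (p¹⁰q)⁴ = p⁵q⁴, (p¹⁰q)⁵ = p⁴q⁵, (p¹⁰q)⁶ = e.
The smallest positive k with (p¹⁰q)ᵏ = e is 6, so |⟨p¹⁰q⟩| = 6.

Answer: 6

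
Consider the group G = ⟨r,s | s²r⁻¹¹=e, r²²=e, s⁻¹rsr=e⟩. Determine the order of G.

Enumerate words in the generators, reducing via the relations: the distinct elements are
  {e, r, s, rs, r², r³, r⁴, r⁵, r⁶, r⁷, r⁸, r⁹, r²s, r²¹, r²⁰, r³s, r¹², r¹³, r¹¹, r¹⁰, r¹⁴, r¹⁵, r¹⁶, r¹⁷, r¹⁸, r¹⁹, r⁴s, r⁵s, r⁶s, r⁷s, r⁸s, r⁹s, s⁻¹, rs⁻¹, r¹⁰s, r²s⁻¹, r³s⁻¹, r⁴s⁻¹, r⁵s⁻¹, r⁶s⁻¹, r⁷s⁻¹, r⁸s⁻¹, r⁹s⁻¹, r¹⁰s⁻¹}.
No further products give new elements, so |G| = 44.

Answer: 44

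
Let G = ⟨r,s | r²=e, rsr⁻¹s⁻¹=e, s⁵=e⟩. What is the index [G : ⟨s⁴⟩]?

First find ord(s⁴) by computing successive powers:
  (s⁴)¹ = s⁴, (s⁴)² = s³, (s⁴)³ = s², (s⁴)⁴ = s, (s⁴)⁵ = e.
So |⟨s⁴⟩| = ord(s⁴) = 5. With |G| = 10, by Lagrange [G : ⟨s⁴⟩] = 10/5 = 2.

Answer: 2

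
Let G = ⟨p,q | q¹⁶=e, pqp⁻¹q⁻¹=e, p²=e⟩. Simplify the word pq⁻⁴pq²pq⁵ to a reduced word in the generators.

Multiply left to right, reducing at each step:
  p · q⁻⁴ = pq¹²
  (pq¹²) · p = q¹²
  (q¹²) · q² = q¹⁴
  (q¹⁴) · p = pq¹⁴
  (pq¹⁴) · q⁵ = pq³

Answer: pq³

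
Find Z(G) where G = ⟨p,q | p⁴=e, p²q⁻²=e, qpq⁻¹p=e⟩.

An element z ∈ Z(G) iff z commutes with every generator.
For example p² is central: (p²)·p = p³ = p·(p²); (p²)·q = q⁻¹ = q·(p²).
Whereas p ∉ Z(G) since p·q = pq ≠ pq⁻¹ = q·p.
Checking each of the 8 elements this way gives Z(G) = {e, p²}, of order 2.

Answer: {e, p²}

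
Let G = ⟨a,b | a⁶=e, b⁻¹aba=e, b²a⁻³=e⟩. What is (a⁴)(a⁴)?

Compute (a⁴) · (a⁴) by multiplying left to right and reducing via the relations at each step:
  (a⁴) · a⁴ = a²

Answer: a²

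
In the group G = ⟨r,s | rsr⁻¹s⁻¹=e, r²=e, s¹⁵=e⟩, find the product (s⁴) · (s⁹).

Compute (s⁴) · (s⁹) by multiplying left to right and reducing via the relations at each step:
  (s⁴) · s⁹ = s¹³

Answer: s¹³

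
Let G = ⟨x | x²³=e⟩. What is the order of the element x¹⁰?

Compute successive powers until reaching e:
  (x¹⁰)¹ = x¹⁰, (x¹⁰)² = x²⁰, (x¹⁰)³ = x⁷, (x¹⁰)⁴ = x¹⁷, (x¹⁰)⁵ = x⁴, (x¹⁰)⁶ = x¹⁴, (x¹⁰)⁷ = x, (x¹⁰)⁸ = x¹¹, (x¹⁰)⁹ = x²¹, (x¹⁰)¹⁰ = x⁸, (x¹⁰)¹¹ = x¹⁸, (x¹⁰)¹² = x⁵, (x¹⁰)¹³ = x¹⁵, (x¹⁰)¹⁴ = x², (x¹⁰)¹⁵ = x¹², (x¹⁰)¹⁶ = x²², (x¹⁰)¹⁷ = x⁹, (x¹⁰)¹⁸ = x¹⁹, (x¹⁰)¹⁹ = x⁶, (x¹⁰)²⁰ = x¹⁶, (x¹⁰)²¹ = x³, (x¹⁰)²² = x¹³, (x¹⁰)²³ = e.
The smallest positive k with (x¹⁰)ᵏ = e is 23.

Answer: 23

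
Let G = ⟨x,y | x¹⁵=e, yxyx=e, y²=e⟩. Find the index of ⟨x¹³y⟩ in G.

First find ord(x¹³y) by computing successive powers:
  (x¹³y)¹ = x¹³y, (x¹³y)² = e.
So |⟨x¹³y⟩| = ord(x¹³y) = 2. With |G| = 30, by Lagrange [G : ⟨x¹³y⟩] = 30/2 = 15.

Answer: 15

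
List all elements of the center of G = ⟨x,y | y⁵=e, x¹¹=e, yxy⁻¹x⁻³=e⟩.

An element z ∈ Z(G) iff z commutes with every generator.
For example e is central: e·x = x = x·e; e·y = y = y·e.
Whereas x ∉ Z(G) since x·y = xy ≠ x³y = y·x.
Checking each of the 55 elements this way gives Z(G) = {e}, of order 1.

Answer: {e}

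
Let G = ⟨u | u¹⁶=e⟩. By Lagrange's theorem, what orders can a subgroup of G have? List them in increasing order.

|G| = 16 = 2⁴. By Lagrange's theorem the order of any subgroup divides 16; the divisors of 16 are 1, 2, 4, 8, 16.

Answer: 1, 2, 4, 8, 16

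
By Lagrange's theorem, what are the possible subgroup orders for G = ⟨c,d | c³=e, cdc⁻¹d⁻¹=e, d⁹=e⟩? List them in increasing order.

|G| = 27 = 3³. By Lagrange's theorem the order of any subgroup divides 27; the divisors of 27 are 1, 3, 9, 27.

Answer: 1, 3, 9, 27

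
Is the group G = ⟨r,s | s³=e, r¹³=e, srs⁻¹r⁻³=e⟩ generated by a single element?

Every cyclic group is abelian. But r·s = rs while s·r = r³s, so r·s ≠ s·r and G is not abelian. Hence G is not cyclic.

Answer: No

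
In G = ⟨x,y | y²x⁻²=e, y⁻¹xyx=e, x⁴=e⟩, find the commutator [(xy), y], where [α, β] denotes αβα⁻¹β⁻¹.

[(xy), y] = (xy)·y·(xy)⁻¹·y⁻¹.
  (xy) · y = x³
  (x³) · (xy⁻¹) = y⁻¹
  (y⁻¹) · (y⁻¹) = x²

Answer: x²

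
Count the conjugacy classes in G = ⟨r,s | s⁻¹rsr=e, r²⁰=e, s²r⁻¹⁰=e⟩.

The conjugacy classes (representative and size) are:
  [e] (size 1), [r] (size 2), [r²] (size 2), [r³] (size 2), [r⁴] (size 2), [r⁵] (size 2), [r¹⁴] (size 2), [r⁷] (size 2), [r⁸] (size 2), [r¹¹] (size 2), [r¹⁰] (size 1), [r²s⁻¹] (size 10), [r⁹s] (size 10).
Class equation: 1 + 2 + 2 + 2 + 2 + 2 + 2 + 2 + 2 + 2 + 1 + 10 + 10 = 40 = |G|. So G has 13 conjugacy classes.

Answer: 13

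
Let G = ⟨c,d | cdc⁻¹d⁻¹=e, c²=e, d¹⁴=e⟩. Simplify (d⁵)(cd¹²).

Compute (d⁵) · (cd¹²) by multiplying left to right and reducing via the relations at each step:
  (d⁵) · c = cd⁵
  (cd⁵) · d¹² = cd³

Answer: cd³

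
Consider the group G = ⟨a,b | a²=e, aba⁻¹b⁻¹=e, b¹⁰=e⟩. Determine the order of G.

Enumerate words in the generators, reducing via the relations: the distinct elements are
  {a, b, e, ab, b², b³, b⁴, b⁵, b⁶, b⁷, b⁸, b⁹, ab², ab³, ab⁴, ab⁵, ab⁶, ab⁷, ab⁸, ab⁹}.
No further products give new elements, so |G| = 20.

Answer: 20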